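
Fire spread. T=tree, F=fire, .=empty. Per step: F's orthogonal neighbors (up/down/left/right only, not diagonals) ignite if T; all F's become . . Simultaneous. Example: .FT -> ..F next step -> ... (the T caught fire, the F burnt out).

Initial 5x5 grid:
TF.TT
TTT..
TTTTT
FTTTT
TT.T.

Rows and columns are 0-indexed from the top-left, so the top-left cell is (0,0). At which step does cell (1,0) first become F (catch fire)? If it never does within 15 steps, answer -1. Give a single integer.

Step 1: cell (1,0)='T' (+5 fires, +2 burnt)
Step 2: cell (1,0)='F' (+5 fires, +5 burnt)
  -> target ignites at step 2
Step 3: cell (1,0)='.' (+2 fires, +5 burnt)
Step 4: cell (1,0)='.' (+3 fires, +2 burnt)
Step 5: cell (1,0)='.' (+1 fires, +3 burnt)
Step 6: cell (1,0)='.' (+0 fires, +1 burnt)
  fire out at step 6

2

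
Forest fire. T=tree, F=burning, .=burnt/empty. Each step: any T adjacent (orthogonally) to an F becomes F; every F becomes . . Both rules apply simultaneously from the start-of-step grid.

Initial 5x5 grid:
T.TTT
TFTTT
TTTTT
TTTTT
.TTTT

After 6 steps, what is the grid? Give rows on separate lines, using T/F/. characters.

Step 1: 3 trees catch fire, 1 burn out
  T.TTT
  F.FTT
  TFTTT
  TTTTT
  .TTTT
Step 2: 6 trees catch fire, 3 burn out
  F.FTT
  ...FT
  F.FTT
  TFTTT
  .TTTT
Step 3: 6 trees catch fire, 6 burn out
  ...FT
  ....F
  ...FT
  F.FTT
  .FTTT
Step 4: 4 trees catch fire, 6 burn out
  ....F
  .....
  ....F
  ...FT
  ..FTT
Step 5: 2 trees catch fire, 4 burn out
  .....
  .....
  .....
  ....F
  ...FT
Step 6: 1 trees catch fire, 2 burn out
  .....
  .....
  .....
  .....
  ....F

.....
.....
.....
.....
....F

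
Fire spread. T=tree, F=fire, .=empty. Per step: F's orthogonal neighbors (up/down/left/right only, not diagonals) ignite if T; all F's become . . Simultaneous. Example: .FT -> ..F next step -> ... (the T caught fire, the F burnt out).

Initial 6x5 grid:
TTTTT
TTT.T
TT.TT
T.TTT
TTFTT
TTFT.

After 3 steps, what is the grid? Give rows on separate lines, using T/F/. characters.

Step 1: 5 trees catch fire, 2 burn out
  TTTTT
  TTT.T
  TT.TT
  T.FTT
  TF.FT
  TF.F.
Step 2: 4 trees catch fire, 5 burn out
  TTTTT
  TTT.T
  TT.TT
  T..FT
  F...F
  F....
Step 3: 3 trees catch fire, 4 burn out
  TTTTT
  TTT.T
  TT.FT
  F...F
  .....
  .....

TTTTT
TTT.T
TT.FT
F...F
.....
.....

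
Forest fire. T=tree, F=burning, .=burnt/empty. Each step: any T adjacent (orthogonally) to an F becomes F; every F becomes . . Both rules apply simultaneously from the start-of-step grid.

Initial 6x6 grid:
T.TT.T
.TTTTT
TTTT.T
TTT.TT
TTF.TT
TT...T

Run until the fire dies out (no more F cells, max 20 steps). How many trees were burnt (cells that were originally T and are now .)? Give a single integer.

Answer: 25

Derivation:
Step 1: +2 fires, +1 burnt (F count now 2)
Step 2: +4 fires, +2 burnt (F count now 4)
Step 3: +5 fires, +4 burnt (F count now 5)
Step 4: +4 fires, +5 burnt (F count now 4)
Step 5: +2 fires, +4 burnt (F count now 2)
Step 6: +1 fires, +2 burnt (F count now 1)
Step 7: +2 fires, +1 burnt (F count now 2)
Step 8: +1 fires, +2 burnt (F count now 1)
Step 9: +2 fires, +1 burnt (F count now 2)
Step 10: +2 fires, +2 burnt (F count now 2)
Step 11: +0 fires, +2 burnt (F count now 0)
Fire out after step 11
Initially T: 26, now '.': 35
Total burnt (originally-T cells now '.'): 25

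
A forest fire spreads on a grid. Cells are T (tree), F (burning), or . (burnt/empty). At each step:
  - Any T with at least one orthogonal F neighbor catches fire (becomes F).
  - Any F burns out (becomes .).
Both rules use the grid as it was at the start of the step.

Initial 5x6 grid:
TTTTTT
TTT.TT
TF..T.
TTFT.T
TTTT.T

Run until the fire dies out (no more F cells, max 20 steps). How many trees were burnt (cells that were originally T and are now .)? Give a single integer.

Step 1: +5 fires, +2 burnt (F count now 5)
Step 2: +6 fires, +5 burnt (F count now 6)
Step 3: +3 fires, +6 burnt (F count now 3)
Step 4: +1 fires, +3 burnt (F count now 1)
Step 5: +1 fires, +1 burnt (F count now 1)
Step 6: +2 fires, +1 burnt (F count now 2)
Step 7: +2 fires, +2 burnt (F count now 2)
Step 8: +0 fires, +2 burnt (F count now 0)
Fire out after step 8
Initially T: 22, now '.': 28
Total burnt (originally-T cells now '.'): 20

Answer: 20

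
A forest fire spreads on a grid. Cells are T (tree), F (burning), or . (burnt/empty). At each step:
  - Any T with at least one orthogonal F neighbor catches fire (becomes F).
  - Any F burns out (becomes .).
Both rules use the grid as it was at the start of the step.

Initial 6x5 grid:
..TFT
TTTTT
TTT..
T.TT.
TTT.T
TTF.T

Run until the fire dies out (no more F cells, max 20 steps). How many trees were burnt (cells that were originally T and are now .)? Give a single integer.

Answer: 18

Derivation:
Step 1: +5 fires, +2 burnt (F count now 5)
Step 2: +5 fires, +5 burnt (F count now 5)
Step 3: +4 fires, +5 burnt (F count now 4)
Step 4: +3 fires, +4 burnt (F count now 3)
Step 5: +1 fires, +3 burnt (F count now 1)
Step 6: +0 fires, +1 burnt (F count now 0)
Fire out after step 6
Initially T: 20, now '.': 28
Total burnt (originally-T cells now '.'): 18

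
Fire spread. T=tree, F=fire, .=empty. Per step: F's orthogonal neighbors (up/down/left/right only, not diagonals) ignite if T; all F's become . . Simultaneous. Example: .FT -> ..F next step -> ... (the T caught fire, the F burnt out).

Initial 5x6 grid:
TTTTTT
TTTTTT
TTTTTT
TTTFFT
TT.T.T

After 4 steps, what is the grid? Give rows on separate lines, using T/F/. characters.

Step 1: 5 trees catch fire, 2 burn out
  TTTTTT
  TTTTTT
  TTTFFT
  TTF..F
  TT.F.T
Step 2: 6 trees catch fire, 5 burn out
  TTTTTT
  TTTFFT
  TTF..F
  TF....
  TT...F
Step 3: 7 trees catch fire, 6 burn out
  TTTFFT
  TTF..F
  TF....
  F.....
  TF....
Step 4: 5 trees catch fire, 7 burn out
  TTF..F
  TF....
  F.....
  ......
  F.....

TTF..F
TF....
F.....
......
F.....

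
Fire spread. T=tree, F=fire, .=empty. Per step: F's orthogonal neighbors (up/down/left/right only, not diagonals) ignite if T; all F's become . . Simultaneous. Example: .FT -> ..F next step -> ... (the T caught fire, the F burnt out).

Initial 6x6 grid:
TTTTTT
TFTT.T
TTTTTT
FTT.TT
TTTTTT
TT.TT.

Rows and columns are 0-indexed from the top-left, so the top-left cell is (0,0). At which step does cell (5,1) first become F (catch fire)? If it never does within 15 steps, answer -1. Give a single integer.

Step 1: cell (5,1)='T' (+7 fires, +2 burnt)
Step 2: cell (5,1)='T' (+7 fires, +7 burnt)
Step 3: cell (5,1)='F' (+4 fires, +7 burnt)
  -> target ignites at step 3
Step 4: cell (5,1)='.' (+3 fires, +4 burnt)
Step 5: cell (5,1)='.' (+5 fires, +3 burnt)
Step 6: cell (5,1)='.' (+4 fires, +5 burnt)
Step 7: cell (5,1)='.' (+0 fires, +4 burnt)
  fire out at step 7

3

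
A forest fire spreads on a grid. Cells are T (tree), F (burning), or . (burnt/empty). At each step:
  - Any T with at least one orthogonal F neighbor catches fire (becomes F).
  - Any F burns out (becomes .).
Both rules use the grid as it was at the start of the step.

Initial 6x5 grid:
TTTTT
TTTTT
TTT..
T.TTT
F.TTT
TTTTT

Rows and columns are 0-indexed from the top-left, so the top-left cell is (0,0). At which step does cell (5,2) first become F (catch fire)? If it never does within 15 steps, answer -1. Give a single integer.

Step 1: cell (5,2)='T' (+2 fires, +1 burnt)
Step 2: cell (5,2)='T' (+2 fires, +2 burnt)
Step 3: cell (5,2)='F' (+3 fires, +2 burnt)
  -> target ignites at step 3
Step 4: cell (5,2)='.' (+5 fires, +3 burnt)
Step 5: cell (5,2)='.' (+5 fires, +5 burnt)
Step 6: cell (5,2)='.' (+4 fires, +5 burnt)
Step 7: cell (5,2)='.' (+3 fires, +4 burnt)
Step 8: cell (5,2)='.' (+1 fires, +3 burnt)
Step 9: cell (5,2)='.' (+0 fires, +1 burnt)
  fire out at step 9

3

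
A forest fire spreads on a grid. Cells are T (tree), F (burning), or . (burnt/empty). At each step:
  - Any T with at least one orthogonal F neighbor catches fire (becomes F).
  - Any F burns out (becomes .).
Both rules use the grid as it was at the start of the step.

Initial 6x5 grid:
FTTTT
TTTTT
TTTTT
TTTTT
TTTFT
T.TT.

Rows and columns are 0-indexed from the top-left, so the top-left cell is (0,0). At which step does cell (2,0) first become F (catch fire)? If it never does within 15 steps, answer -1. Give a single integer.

Step 1: cell (2,0)='T' (+6 fires, +2 burnt)
Step 2: cell (2,0)='F' (+8 fires, +6 burnt)
  -> target ignites at step 2
Step 3: cell (2,0)='.' (+9 fires, +8 burnt)
Step 4: cell (2,0)='.' (+3 fires, +9 burnt)
Step 5: cell (2,0)='.' (+0 fires, +3 burnt)
  fire out at step 5

2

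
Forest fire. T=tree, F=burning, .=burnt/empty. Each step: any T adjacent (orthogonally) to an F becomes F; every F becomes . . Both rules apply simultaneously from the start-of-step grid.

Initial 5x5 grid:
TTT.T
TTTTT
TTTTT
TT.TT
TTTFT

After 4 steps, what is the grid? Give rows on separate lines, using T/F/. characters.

Step 1: 3 trees catch fire, 1 burn out
  TTT.T
  TTTTT
  TTTTT
  TT.FT
  TTF.F
Step 2: 3 trees catch fire, 3 burn out
  TTT.T
  TTTTT
  TTTFT
  TT..F
  TF...
Step 3: 5 trees catch fire, 3 burn out
  TTT.T
  TTTFT
  TTF.F
  TF...
  F....
Step 4: 4 trees catch fire, 5 burn out
  TTT.T
  TTF.F
  TF...
  F....
  .....

TTT.T
TTF.F
TF...
F....
.....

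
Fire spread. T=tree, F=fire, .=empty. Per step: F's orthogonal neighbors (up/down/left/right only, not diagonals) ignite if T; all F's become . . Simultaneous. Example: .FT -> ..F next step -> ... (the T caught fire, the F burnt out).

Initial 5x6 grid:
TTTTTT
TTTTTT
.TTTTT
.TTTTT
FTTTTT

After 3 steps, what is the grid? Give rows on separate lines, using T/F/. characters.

Step 1: 1 trees catch fire, 1 burn out
  TTTTTT
  TTTTTT
  .TTTTT
  .TTTTT
  .FTTTT
Step 2: 2 trees catch fire, 1 burn out
  TTTTTT
  TTTTTT
  .TTTTT
  .FTTTT
  ..FTTT
Step 3: 3 trees catch fire, 2 burn out
  TTTTTT
  TTTTTT
  .FTTTT
  ..FTTT
  ...FTT

TTTTTT
TTTTTT
.FTTTT
..FTTT
...FTT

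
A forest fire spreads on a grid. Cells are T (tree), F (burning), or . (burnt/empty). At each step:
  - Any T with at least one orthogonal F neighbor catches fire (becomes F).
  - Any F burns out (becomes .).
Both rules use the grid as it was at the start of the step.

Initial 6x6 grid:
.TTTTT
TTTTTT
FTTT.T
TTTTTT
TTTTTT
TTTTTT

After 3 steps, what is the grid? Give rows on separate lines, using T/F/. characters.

Step 1: 3 trees catch fire, 1 burn out
  .TTTTT
  FTTTTT
  .FTT.T
  FTTTTT
  TTTTTT
  TTTTTT
Step 2: 4 trees catch fire, 3 burn out
  .TTTTT
  .FTTTT
  ..FT.T
  .FTTTT
  FTTTTT
  TTTTTT
Step 3: 6 trees catch fire, 4 burn out
  .FTTTT
  ..FTTT
  ...F.T
  ..FTTT
  .FTTTT
  FTTTTT

.FTTTT
..FTTT
...F.T
..FTTT
.FTTTT
FTTTTT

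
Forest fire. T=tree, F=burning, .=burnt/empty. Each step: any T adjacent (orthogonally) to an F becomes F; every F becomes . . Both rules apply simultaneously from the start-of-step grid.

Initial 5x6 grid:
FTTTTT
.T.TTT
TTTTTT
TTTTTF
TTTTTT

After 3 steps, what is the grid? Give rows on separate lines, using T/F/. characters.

Step 1: 4 trees catch fire, 2 burn out
  .FTTTT
  .T.TTT
  TTTTTF
  TTTTF.
  TTTTTF
Step 2: 6 trees catch fire, 4 burn out
  ..FTTT
  .F.TTF
  TTTTF.
  TTTF..
  TTTTF.
Step 3: 7 trees catch fire, 6 burn out
  ...FTF
  ...TF.
  TFTF..
  TTF...
  TTTF..

...FTF
...TF.
TFTF..
TTF...
TTTF..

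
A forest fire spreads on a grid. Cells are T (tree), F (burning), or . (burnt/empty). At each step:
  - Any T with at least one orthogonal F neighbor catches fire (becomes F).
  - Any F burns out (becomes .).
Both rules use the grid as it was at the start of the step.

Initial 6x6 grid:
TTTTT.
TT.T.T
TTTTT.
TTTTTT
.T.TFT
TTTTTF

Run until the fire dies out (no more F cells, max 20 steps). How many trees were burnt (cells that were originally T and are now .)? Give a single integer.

Step 1: +4 fires, +2 burnt (F count now 4)
Step 2: +4 fires, +4 burnt (F count now 4)
Step 3: +3 fires, +4 burnt (F count now 3)
Step 4: +4 fires, +3 burnt (F count now 4)
Step 5: +5 fires, +4 burnt (F count now 5)
Step 6: +4 fires, +5 burnt (F count now 4)
Step 7: +2 fires, +4 burnt (F count now 2)
Step 8: +1 fires, +2 burnt (F count now 1)
Step 9: +0 fires, +1 burnt (F count now 0)
Fire out after step 9
Initially T: 28, now '.': 35
Total burnt (originally-T cells now '.'): 27

Answer: 27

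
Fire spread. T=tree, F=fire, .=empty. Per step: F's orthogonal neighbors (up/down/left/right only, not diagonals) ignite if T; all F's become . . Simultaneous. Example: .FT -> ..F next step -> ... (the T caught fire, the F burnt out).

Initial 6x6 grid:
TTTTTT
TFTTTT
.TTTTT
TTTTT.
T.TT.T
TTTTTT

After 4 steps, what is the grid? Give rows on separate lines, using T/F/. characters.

Step 1: 4 trees catch fire, 1 burn out
  TFTTTT
  F.FTTT
  .FTTTT
  TTTTT.
  T.TT.T
  TTTTTT
Step 2: 5 trees catch fire, 4 burn out
  F.FTTT
  ...FTT
  ..FTTT
  TFTTT.
  T.TT.T
  TTTTTT
Step 3: 5 trees catch fire, 5 burn out
  ...FTT
  ....FT
  ...FTT
  F.FTT.
  T.TT.T
  TTTTTT
Step 4: 6 trees catch fire, 5 burn out
  ....FT
  .....F
  ....FT
  ...FT.
  F.FT.T
  TTTTTT

....FT
.....F
....FT
...FT.
F.FT.T
TTTTTT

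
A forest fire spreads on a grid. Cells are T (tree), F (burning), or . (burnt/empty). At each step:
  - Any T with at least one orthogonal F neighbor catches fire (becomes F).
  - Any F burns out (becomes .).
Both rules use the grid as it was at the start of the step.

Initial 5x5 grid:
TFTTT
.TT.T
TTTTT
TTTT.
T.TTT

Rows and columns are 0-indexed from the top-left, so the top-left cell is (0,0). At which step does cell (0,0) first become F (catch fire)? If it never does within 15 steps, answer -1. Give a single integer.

Step 1: cell (0,0)='F' (+3 fires, +1 burnt)
  -> target ignites at step 1
Step 2: cell (0,0)='.' (+3 fires, +3 burnt)
Step 3: cell (0,0)='.' (+4 fires, +3 burnt)
Step 4: cell (0,0)='.' (+4 fires, +4 burnt)
Step 5: cell (0,0)='.' (+4 fires, +4 burnt)
Step 6: cell (0,0)='.' (+1 fires, +4 burnt)
Step 7: cell (0,0)='.' (+1 fires, +1 burnt)
Step 8: cell (0,0)='.' (+0 fires, +1 burnt)
  fire out at step 8

1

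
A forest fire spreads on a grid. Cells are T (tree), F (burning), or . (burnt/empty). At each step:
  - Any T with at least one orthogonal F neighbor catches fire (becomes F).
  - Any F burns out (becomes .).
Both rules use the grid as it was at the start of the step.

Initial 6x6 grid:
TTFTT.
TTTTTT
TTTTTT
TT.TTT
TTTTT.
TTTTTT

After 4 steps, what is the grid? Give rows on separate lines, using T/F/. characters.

Step 1: 3 trees catch fire, 1 burn out
  TF.FT.
  TTFTTT
  TTTTTT
  TT.TTT
  TTTTT.
  TTTTTT
Step 2: 5 trees catch fire, 3 burn out
  F...F.
  TF.FTT
  TTFTTT
  TT.TTT
  TTTTT.
  TTTTTT
Step 3: 4 trees catch fire, 5 burn out
  ......
  F...FT
  TF.FTT
  TT.TTT
  TTTTT.
  TTTTTT
Step 4: 5 trees catch fire, 4 burn out
  ......
  .....F
  F...FT
  TF.FTT
  TTTTT.
  TTTTTT

......
.....F
F...FT
TF.FTT
TTTTT.
TTTTTT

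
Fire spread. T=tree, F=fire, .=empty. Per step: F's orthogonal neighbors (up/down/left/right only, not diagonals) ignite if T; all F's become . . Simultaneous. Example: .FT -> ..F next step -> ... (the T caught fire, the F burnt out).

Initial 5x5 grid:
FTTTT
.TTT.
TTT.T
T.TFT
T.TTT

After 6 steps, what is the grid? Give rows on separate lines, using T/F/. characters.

Step 1: 4 trees catch fire, 2 burn out
  .FTTT
  .TTT.
  TTT.T
  T.F.F
  T.TFT
Step 2: 6 trees catch fire, 4 burn out
  ..FTT
  .FTT.
  TTF.F
  T....
  T.F.F
Step 3: 3 trees catch fire, 6 burn out
  ...FT
  ..FT.
  TF...
  T....
  T....
Step 4: 3 trees catch fire, 3 burn out
  ....F
  ...F.
  F....
  T....
  T....
Step 5: 1 trees catch fire, 3 burn out
  .....
  .....
  .....
  F....
  T....
Step 6: 1 trees catch fire, 1 burn out
  .....
  .....
  .....
  .....
  F....

.....
.....
.....
.....
F....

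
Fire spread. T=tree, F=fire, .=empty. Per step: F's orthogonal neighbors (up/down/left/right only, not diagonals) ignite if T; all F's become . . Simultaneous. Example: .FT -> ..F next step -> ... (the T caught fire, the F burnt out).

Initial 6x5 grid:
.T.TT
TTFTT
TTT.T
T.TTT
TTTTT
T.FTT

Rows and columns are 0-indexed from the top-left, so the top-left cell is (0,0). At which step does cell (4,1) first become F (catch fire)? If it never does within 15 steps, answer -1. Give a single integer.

Step 1: cell (4,1)='T' (+5 fires, +2 burnt)
Step 2: cell (4,1)='F' (+9 fires, +5 burnt)
  -> target ignites at step 2
Step 3: cell (4,1)='.' (+6 fires, +9 burnt)
Step 4: cell (4,1)='.' (+3 fires, +6 burnt)
Step 5: cell (4,1)='.' (+0 fires, +3 burnt)
  fire out at step 5

2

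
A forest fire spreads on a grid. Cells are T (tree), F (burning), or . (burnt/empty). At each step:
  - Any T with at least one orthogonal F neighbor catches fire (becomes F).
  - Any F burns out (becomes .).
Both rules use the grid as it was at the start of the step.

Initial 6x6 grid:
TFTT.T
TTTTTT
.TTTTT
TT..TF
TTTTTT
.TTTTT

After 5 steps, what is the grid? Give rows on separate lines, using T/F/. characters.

Step 1: 6 trees catch fire, 2 burn out
  F.FT.T
  TFTTTT
  .TTTTF
  TT..F.
  TTTTTF
  .TTTTT
Step 2: 8 trees catch fire, 6 burn out
  ...F.T
  F.FTTF
  .FTTF.
  TT....
  TTTTF.
  .TTTTF
Step 3: 8 trees catch fire, 8 burn out
  .....F
  ...FF.
  ..FF..
  TF....
  TTTF..
  .TTTF.
Step 4: 4 trees catch fire, 8 burn out
  ......
  ......
  ......
  F.....
  TFF...
  .TTF..
Step 5: 3 trees catch fire, 4 burn out
  ......
  ......
  ......
  ......
  F.....
  .FF...

......
......
......
......
F.....
.FF...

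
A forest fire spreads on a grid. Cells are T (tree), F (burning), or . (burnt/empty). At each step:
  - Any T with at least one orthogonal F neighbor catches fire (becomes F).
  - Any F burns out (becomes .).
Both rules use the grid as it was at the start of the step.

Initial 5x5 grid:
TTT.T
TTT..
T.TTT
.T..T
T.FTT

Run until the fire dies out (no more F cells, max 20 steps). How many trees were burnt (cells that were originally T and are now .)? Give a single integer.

Answer: 13

Derivation:
Step 1: +1 fires, +1 burnt (F count now 1)
Step 2: +1 fires, +1 burnt (F count now 1)
Step 3: +1 fires, +1 burnt (F count now 1)
Step 4: +1 fires, +1 burnt (F count now 1)
Step 5: +1 fires, +1 burnt (F count now 1)
Step 6: +1 fires, +1 burnt (F count now 1)
Step 7: +1 fires, +1 burnt (F count now 1)
Step 8: +2 fires, +1 burnt (F count now 2)
Step 9: +2 fires, +2 burnt (F count now 2)
Step 10: +2 fires, +2 burnt (F count now 2)
Step 11: +0 fires, +2 burnt (F count now 0)
Fire out after step 11
Initially T: 16, now '.': 22
Total burnt (originally-T cells now '.'): 13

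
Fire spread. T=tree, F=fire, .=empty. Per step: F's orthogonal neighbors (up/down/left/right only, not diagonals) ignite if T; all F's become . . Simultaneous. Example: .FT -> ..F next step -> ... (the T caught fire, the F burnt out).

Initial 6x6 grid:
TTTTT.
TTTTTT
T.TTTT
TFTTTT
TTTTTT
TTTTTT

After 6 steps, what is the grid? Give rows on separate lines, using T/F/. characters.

Step 1: 3 trees catch fire, 1 burn out
  TTTTT.
  TTTTTT
  T.TTTT
  F.FTTT
  TFTTTT
  TTTTTT
Step 2: 6 trees catch fire, 3 burn out
  TTTTT.
  TTTTTT
  F.FTTT
  ...FTT
  F.FTTT
  TFTTTT
Step 3: 7 trees catch fire, 6 burn out
  TTTTT.
  FTFTTT
  ...FTT
  ....FT
  ...FTT
  F.FTTT
Step 4: 8 trees catch fire, 7 burn out
  FTFTT.
  .F.FTT
  ....FT
  .....F
  ....FT
  ...FTT
Step 5: 6 trees catch fire, 8 burn out
  .F.FT.
  ....FT
  .....F
  ......
  .....F
  ....FT
Step 6: 3 trees catch fire, 6 burn out
  ....F.
  .....F
  ......
  ......
  ......
  .....F

....F.
.....F
......
......
......
.....F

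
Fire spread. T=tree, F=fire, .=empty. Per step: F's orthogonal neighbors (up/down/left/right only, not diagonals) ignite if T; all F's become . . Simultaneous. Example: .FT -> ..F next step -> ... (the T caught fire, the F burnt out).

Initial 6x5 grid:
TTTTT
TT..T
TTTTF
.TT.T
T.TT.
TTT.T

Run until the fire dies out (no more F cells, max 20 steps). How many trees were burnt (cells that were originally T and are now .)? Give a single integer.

Answer: 21

Derivation:
Step 1: +3 fires, +1 burnt (F count now 3)
Step 2: +2 fires, +3 burnt (F count now 2)
Step 3: +3 fires, +2 burnt (F count now 3)
Step 4: +5 fires, +3 burnt (F count now 5)
Step 5: +4 fires, +5 burnt (F count now 4)
Step 6: +2 fires, +4 burnt (F count now 2)
Step 7: +1 fires, +2 burnt (F count now 1)
Step 8: +1 fires, +1 burnt (F count now 1)
Step 9: +0 fires, +1 burnt (F count now 0)
Fire out after step 9
Initially T: 22, now '.': 29
Total burnt (originally-T cells now '.'): 21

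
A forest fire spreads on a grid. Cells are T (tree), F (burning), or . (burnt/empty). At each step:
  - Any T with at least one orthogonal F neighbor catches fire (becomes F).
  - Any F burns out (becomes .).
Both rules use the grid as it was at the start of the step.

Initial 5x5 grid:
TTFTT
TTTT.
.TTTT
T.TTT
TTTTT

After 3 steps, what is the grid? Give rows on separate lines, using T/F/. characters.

Step 1: 3 trees catch fire, 1 burn out
  TF.FT
  TTFT.
  .TTTT
  T.TTT
  TTTTT
Step 2: 5 trees catch fire, 3 burn out
  F...F
  TF.F.
  .TFTT
  T.TTT
  TTTTT
Step 3: 4 trees catch fire, 5 burn out
  .....
  F....
  .F.FT
  T.FTT
  TTTTT

.....
F....
.F.FT
T.FTT
TTTTT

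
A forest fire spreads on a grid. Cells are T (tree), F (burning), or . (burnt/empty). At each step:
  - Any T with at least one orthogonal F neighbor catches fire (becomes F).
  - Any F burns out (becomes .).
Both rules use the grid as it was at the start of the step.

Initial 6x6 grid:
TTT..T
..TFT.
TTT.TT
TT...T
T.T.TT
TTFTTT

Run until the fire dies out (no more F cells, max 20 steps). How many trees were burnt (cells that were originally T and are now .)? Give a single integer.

Step 1: +5 fires, +2 burnt (F count now 5)
Step 2: +5 fires, +5 burnt (F count now 5)
Step 3: +6 fires, +5 burnt (F count now 6)
Step 4: +6 fires, +6 burnt (F count now 6)
Step 5: +0 fires, +6 burnt (F count now 0)
Fire out after step 5
Initially T: 23, now '.': 35
Total burnt (originally-T cells now '.'): 22

Answer: 22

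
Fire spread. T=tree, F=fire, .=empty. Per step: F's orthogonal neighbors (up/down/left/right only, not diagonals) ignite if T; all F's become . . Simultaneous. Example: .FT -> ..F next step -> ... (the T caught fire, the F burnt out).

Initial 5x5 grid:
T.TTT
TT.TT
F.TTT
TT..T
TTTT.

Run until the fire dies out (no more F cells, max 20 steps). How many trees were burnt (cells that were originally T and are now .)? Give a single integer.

Answer: 9

Derivation:
Step 1: +2 fires, +1 burnt (F count now 2)
Step 2: +4 fires, +2 burnt (F count now 4)
Step 3: +1 fires, +4 burnt (F count now 1)
Step 4: +1 fires, +1 burnt (F count now 1)
Step 5: +1 fires, +1 burnt (F count now 1)
Step 6: +0 fires, +1 burnt (F count now 0)
Fire out after step 6
Initially T: 18, now '.': 16
Total burnt (originally-T cells now '.'): 9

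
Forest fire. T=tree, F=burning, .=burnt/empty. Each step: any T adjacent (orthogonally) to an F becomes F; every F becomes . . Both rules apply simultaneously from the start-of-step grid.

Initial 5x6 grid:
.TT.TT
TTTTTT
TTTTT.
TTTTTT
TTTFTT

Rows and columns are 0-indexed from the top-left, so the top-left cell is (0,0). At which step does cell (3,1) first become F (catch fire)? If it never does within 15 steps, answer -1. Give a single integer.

Step 1: cell (3,1)='T' (+3 fires, +1 burnt)
Step 2: cell (3,1)='T' (+5 fires, +3 burnt)
Step 3: cell (3,1)='F' (+6 fires, +5 burnt)
  -> target ignites at step 3
Step 4: cell (3,1)='.' (+4 fires, +6 burnt)
Step 5: cell (3,1)='.' (+5 fires, +4 burnt)
Step 6: cell (3,1)='.' (+3 fires, +5 burnt)
Step 7: cell (3,1)='.' (+0 fires, +3 burnt)
  fire out at step 7

3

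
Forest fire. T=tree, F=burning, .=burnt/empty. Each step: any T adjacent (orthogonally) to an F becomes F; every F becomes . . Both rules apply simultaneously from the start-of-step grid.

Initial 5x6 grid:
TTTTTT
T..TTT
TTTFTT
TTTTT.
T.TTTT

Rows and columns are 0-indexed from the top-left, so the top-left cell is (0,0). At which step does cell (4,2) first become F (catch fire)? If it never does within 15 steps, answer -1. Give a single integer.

Step 1: cell (4,2)='T' (+4 fires, +1 burnt)
Step 2: cell (4,2)='T' (+7 fires, +4 burnt)
Step 3: cell (4,2)='F' (+7 fires, +7 burnt)
  -> target ignites at step 3
Step 4: cell (4,2)='.' (+5 fires, +7 burnt)
Step 5: cell (4,2)='.' (+2 fires, +5 burnt)
Step 6: cell (4,2)='.' (+0 fires, +2 burnt)
  fire out at step 6

3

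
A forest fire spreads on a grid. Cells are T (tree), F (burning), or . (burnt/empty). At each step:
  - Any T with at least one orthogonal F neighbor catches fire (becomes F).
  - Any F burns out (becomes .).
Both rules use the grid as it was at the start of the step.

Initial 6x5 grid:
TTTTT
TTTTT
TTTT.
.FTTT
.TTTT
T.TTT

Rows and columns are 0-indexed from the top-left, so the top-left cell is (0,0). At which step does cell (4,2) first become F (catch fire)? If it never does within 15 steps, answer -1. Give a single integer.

Step 1: cell (4,2)='T' (+3 fires, +1 burnt)
Step 2: cell (4,2)='F' (+5 fires, +3 burnt)
  -> target ignites at step 2
Step 3: cell (4,2)='.' (+7 fires, +5 burnt)
Step 4: cell (4,2)='.' (+5 fires, +7 burnt)
Step 5: cell (4,2)='.' (+3 fires, +5 burnt)
Step 6: cell (4,2)='.' (+1 fires, +3 burnt)
Step 7: cell (4,2)='.' (+0 fires, +1 burnt)
  fire out at step 7

2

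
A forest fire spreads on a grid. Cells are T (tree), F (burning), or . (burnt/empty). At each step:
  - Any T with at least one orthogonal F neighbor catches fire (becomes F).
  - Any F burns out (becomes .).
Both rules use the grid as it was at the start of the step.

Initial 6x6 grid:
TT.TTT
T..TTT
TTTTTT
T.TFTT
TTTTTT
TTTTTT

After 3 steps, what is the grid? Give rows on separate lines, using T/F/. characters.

Step 1: 4 trees catch fire, 1 burn out
  TT.TTT
  T..TTT
  TTTFTT
  T.F.FT
  TTTFTT
  TTTTTT
Step 2: 7 trees catch fire, 4 burn out
  TT.TTT
  T..FTT
  TTF.FT
  T....F
  TTF.FT
  TTTFTT
Step 3: 8 trees catch fire, 7 burn out
  TT.FTT
  T...FT
  TF...F
  T.....
  TF...F
  TTF.FT

TT.FTT
T...FT
TF...F
T.....
TF...F
TTF.FT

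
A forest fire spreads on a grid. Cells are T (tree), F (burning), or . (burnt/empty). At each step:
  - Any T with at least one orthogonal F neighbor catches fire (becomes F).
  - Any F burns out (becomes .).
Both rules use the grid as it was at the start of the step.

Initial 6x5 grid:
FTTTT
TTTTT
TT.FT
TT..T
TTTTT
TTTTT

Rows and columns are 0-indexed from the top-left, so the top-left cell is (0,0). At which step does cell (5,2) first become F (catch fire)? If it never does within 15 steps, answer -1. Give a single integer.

Step 1: cell (5,2)='T' (+4 fires, +2 burnt)
Step 2: cell (5,2)='T' (+7 fires, +4 burnt)
Step 3: cell (5,2)='T' (+4 fires, +7 burnt)
Step 4: cell (5,2)='T' (+4 fires, +4 burnt)
Step 5: cell (5,2)='T' (+4 fires, +4 burnt)
Step 6: cell (5,2)='F' (+2 fires, +4 burnt)
  -> target ignites at step 6
Step 7: cell (5,2)='.' (+0 fires, +2 burnt)
  fire out at step 7

6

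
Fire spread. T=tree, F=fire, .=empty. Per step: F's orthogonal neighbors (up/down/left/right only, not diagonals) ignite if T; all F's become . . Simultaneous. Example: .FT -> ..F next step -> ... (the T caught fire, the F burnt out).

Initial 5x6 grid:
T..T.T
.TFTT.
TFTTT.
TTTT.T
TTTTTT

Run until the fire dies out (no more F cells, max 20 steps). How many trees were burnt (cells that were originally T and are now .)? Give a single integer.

Answer: 19

Derivation:
Step 1: +5 fires, +2 burnt (F count now 5)
Step 2: +6 fires, +5 burnt (F count now 6)
Step 3: +4 fires, +6 burnt (F count now 4)
Step 4: +1 fires, +4 burnt (F count now 1)
Step 5: +1 fires, +1 burnt (F count now 1)
Step 6: +1 fires, +1 burnt (F count now 1)
Step 7: +1 fires, +1 burnt (F count now 1)
Step 8: +0 fires, +1 burnt (F count now 0)
Fire out after step 8
Initially T: 21, now '.': 28
Total burnt (originally-T cells now '.'): 19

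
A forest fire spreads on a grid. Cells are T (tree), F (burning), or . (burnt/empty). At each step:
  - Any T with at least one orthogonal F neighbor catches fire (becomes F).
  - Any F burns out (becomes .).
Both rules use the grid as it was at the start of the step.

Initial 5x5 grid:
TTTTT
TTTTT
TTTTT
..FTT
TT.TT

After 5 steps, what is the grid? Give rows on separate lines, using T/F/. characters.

Step 1: 2 trees catch fire, 1 burn out
  TTTTT
  TTTTT
  TTFTT
  ...FT
  TT.TT
Step 2: 5 trees catch fire, 2 burn out
  TTTTT
  TTFTT
  TF.FT
  ....F
  TT.FT
Step 3: 6 trees catch fire, 5 burn out
  TTFTT
  TF.FT
  F...F
  .....
  TT..F
Step 4: 4 trees catch fire, 6 burn out
  TF.FT
  F...F
  .....
  .....
  TT...
Step 5: 2 trees catch fire, 4 burn out
  F...F
  .....
  .....
  .....
  TT...

F...F
.....
.....
.....
TT...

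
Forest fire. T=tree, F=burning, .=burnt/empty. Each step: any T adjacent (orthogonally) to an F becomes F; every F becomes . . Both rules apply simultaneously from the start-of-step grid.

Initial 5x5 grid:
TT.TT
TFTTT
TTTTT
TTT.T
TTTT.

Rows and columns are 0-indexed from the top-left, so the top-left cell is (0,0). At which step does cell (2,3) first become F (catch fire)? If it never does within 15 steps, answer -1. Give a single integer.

Step 1: cell (2,3)='T' (+4 fires, +1 burnt)
Step 2: cell (2,3)='T' (+5 fires, +4 burnt)
Step 3: cell (2,3)='F' (+6 fires, +5 burnt)
  -> target ignites at step 3
Step 4: cell (2,3)='.' (+4 fires, +6 burnt)
Step 5: cell (2,3)='.' (+2 fires, +4 burnt)
Step 6: cell (2,3)='.' (+0 fires, +2 burnt)
  fire out at step 6

3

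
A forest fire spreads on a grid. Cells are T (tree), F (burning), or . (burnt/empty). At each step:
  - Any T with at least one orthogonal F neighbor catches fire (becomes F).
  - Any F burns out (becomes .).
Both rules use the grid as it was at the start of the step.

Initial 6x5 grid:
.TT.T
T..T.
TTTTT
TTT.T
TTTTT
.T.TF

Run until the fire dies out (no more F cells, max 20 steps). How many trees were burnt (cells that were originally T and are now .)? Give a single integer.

Step 1: +2 fires, +1 burnt (F count now 2)
Step 2: +2 fires, +2 burnt (F count now 2)
Step 3: +2 fires, +2 burnt (F count now 2)
Step 4: +3 fires, +2 burnt (F count now 3)
Step 5: +5 fires, +3 burnt (F count now 5)
Step 6: +2 fires, +5 burnt (F count now 2)
Step 7: +1 fires, +2 burnt (F count now 1)
Step 8: +1 fires, +1 burnt (F count now 1)
Step 9: +0 fires, +1 burnt (F count now 0)
Fire out after step 9
Initially T: 21, now '.': 27
Total burnt (originally-T cells now '.'): 18

Answer: 18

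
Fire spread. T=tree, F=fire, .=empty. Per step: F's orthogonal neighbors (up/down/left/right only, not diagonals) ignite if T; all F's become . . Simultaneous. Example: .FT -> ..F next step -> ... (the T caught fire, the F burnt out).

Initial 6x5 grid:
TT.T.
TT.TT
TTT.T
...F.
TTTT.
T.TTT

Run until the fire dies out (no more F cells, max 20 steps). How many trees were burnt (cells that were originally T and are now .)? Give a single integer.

Step 1: +1 fires, +1 burnt (F count now 1)
Step 2: +2 fires, +1 burnt (F count now 2)
Step 3: +3 fires, +2 burnt (F count now 3)
Step 4: +1 fires, +3 burnt (F count now 1)
Step 5: +1 fires, +1 burnt (F count now 1)
Step 6: +0 fires, +1 burnt (F count now 0)
Fire out after step 6
Initially T: 19, now '.': 19
Total burnt (originally-T cells now '.'): 8

Answer: 8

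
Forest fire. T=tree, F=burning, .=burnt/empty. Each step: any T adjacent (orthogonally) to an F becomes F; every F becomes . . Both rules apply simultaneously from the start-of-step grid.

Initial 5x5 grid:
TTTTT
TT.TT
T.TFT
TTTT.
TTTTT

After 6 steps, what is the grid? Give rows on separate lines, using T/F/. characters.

Step 1: 4 trees catch fire, 1 burn out
  TTTTT
  TT.FT
  T.F.F
  TTTF.
  TTTTT
Step 2: 4 trees catch fire, 4 burn out
  TTTFT
  TT..F
  T....
  TTF..
  TTTFT
Step 3: 5 trees catch fire, 4 burn out
  TTF.F
  TT...
  T....
  TF...
  TTF.F
Step 4: 3 trees catch fire, 5 burn out
  TF...
  TT...
  T....
  F....
  TF...
Step 5: 4 trees catch fire, 3 burn out
  F....
  TF...
  F....
  .....
  F....
Step 6: 1 trees catch fire, 4 burn out
  .....
  F....
  .....
  .....
  .....

.....
F....
.....
.....
.....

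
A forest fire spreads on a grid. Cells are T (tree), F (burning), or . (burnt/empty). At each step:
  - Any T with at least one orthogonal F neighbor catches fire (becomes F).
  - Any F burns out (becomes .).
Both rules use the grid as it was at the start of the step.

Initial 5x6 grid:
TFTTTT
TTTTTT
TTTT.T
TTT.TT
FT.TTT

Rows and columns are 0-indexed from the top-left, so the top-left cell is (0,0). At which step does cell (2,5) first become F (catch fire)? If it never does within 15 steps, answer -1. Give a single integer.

Step 1: cell (2,5)='T' (+5 fires, +2 burnt)
Step 2: cell (2,5)='T' (+6 fires, +5 burnt)
Step 3: cell (2,5)='T' (+4 fires, +6 burnt)
Step 4: cell (2,5)='T' (+3 fires, +4 burnt)
Step 5: cell (2,5)='T' (+1 fires, +3 burnt)
Step 6: cell (2,5)='F' (+1 fires, +1 burnt)
  -> target ignites at step 6
Step 7: cell (2,5)='.' (+1 fires, +1 burnt)
Step 8: cell (2,5)='.' (+2 fires, +1 burnt)
Step 9: cell (2,5)='.' (+1 fires, +2 burnt)
Step 10: cell (2,5)='.' (+1 fires, +1 burnt)
Step 11: cell (2,5)='.' (+0 fires, +1 burnt)
  fire out at step 11

6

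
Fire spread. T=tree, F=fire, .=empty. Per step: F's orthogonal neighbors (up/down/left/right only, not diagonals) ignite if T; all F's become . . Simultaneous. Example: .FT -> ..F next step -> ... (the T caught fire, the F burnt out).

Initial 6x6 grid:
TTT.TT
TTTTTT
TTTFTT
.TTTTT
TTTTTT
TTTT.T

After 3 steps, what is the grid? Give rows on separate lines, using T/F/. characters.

Step 1: 4 trees catch fire, 1 burn out
  TTT.TT
  TTTFTT
  TTF.FT
  .TTFTT
  TTTTTT
  TTTT.T
Step 2: 7 trees catch fire, 4 burn out
  TTT.TT
  TTF.FT
  TF...F
  .TF.FT
  TTTFTT
  TTTT.T
Step 3: 10 trees catch fire, 7 burn out
  TTF.FT
  TF...F
  F.....
  .F...F
  TTF.FT
  TTTF.T

TTF.FT
TF...F
F.....
.F...F
TTF.FT
TTTF.T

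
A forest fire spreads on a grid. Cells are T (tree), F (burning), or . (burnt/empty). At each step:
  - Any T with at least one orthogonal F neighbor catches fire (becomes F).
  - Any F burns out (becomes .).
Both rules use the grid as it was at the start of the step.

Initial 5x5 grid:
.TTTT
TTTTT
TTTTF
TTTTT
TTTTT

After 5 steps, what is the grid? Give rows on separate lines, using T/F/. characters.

Step 1: 3 trees catch fire, 1 burn out
  .TTTT
  TTTTF
  TTTF.
  TTTTF
  TTTTT
Step 2: 5 trees catch fire, 3 burn out
  .TTTF
  TTTF.
  TTF..
  TTTF.
  TTTTF
Step 3: 5 trees catch fire, 5 burn out
  .TTF.
  TTF..
  TF...
  TTF..
  TTTF.
Step 4: 5 trees catch fire, 5 burn out
  .TF..
  TF...
  F....
  TF...
  TTF..
Step 5: 4 trees catch fire, 5 burn out
  .F...
  F....
  .....
  F....
  TF...

.F...
F....
.....
F....
TF...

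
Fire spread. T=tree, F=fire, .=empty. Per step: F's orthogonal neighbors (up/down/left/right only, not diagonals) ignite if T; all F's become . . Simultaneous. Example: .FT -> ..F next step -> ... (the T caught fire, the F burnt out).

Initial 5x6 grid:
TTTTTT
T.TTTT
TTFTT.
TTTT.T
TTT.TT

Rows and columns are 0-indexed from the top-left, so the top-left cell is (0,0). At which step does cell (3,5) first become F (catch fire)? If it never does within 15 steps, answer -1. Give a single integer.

Step 1: cell (3,5)='T' (+4 fires, +1 burnt)
Step 2: cell (3,5)='T' (+7 fires, +4 burnt)
Step 3: cell (3,5)='T' (+6 fires, +7 burnt)
Step 4: cell (3,5)='T' (+4 fires, +6 burnt)
Step 5: cell (3,5)='T' (+1 fires, +4 burnt)
Step 6: cell (3,5)='T' (+0 fires, +1 burnt)
  fire out at step 6
Target never catches fire within 15 steps

-1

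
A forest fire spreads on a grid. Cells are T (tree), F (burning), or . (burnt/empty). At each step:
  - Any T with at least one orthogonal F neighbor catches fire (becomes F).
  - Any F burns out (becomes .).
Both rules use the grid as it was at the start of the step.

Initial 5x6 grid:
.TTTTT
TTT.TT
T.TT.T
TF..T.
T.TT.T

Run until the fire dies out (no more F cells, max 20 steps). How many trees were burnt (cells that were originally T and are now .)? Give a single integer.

Answer: 16

Derivation:
Step 1: +1 fires, +1 burnt (F count now 1)
Step 2: +2 fires, +1 burnt (F count now 2)
Step 3: +1 fires, +2 burnt (F count now 1)
Step 4: +1 fires, +1 burnt (F count now 1)
Step 5: +2 fires, +1 burnt (F count now 2)
Step 6: +2 fires, +2 burnt (F count now 2)
Step 7: +2 fires, +2 burnt (F count now 2)
Step 8: +1 fires, +2 burnt (F count now 1)
Step 9: +2 fires, +1 burnt (F count now 2)
Step 10: +1 fires, +2 burnt (F count now 1)
Step 11: +1 fires, +1 burnt (F count now 1)
Step 12: +0 fires, +1 burnt (F count now 0)
Fire out after step 12
Initially T: 20, now '.': 26
Total burnt (originally-T cells now '.'): 16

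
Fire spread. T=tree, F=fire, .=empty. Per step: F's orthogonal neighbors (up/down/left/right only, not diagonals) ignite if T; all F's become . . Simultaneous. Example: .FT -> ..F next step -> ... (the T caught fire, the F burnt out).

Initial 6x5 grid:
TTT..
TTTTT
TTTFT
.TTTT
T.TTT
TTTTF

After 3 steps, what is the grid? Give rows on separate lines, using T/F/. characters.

Step 1: 6 trees catch fire, 2 burn out
  TTT..
  TTTFT
  TTF.F
  .TTFT
  T.TTF
  TTTF.
Step 2: 7 trees catch fire, 6 burn out
  TTT..
  TTF.F
  TF...
  .TF.F
  T.TF.
  TTF..
Step 3: 6 trees catch fire, 7 burn out
  TTF..
  TF...
  F....
  .F...
  T.F..
  TF...

TTF..
TF...
F....
.F...
T.F..
TF...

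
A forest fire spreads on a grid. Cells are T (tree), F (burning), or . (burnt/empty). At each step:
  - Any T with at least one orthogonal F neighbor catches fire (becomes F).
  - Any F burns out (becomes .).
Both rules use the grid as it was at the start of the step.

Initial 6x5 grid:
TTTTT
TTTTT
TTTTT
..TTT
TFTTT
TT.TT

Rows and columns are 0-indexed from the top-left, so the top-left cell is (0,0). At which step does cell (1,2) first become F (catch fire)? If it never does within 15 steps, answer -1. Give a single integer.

Step 1: cell (1,2)='T' (+3 fires, +1 burnt)
Step 2: cell (1,2)='T' (+3 fires, +3 burnt)
Step 3: cell (1,2)='T' (+4 fires, +3 burnt)
Step 4: cell (1,2)='F' (+5 fires, +4 burnt)
  -> target ignites at step 4
Step 5: cell (1,2)='.' (+5 fires, +5 burnt)
Step 6: cell (1,2)='.' (+4 fires, +5 burnt)
Step 7: cell (1,2)='.' (+2 fires, +4 burnt)
Step 8: cell (1,2)='.' (+0 fires, +2 burnt)
  fire out at step 8

4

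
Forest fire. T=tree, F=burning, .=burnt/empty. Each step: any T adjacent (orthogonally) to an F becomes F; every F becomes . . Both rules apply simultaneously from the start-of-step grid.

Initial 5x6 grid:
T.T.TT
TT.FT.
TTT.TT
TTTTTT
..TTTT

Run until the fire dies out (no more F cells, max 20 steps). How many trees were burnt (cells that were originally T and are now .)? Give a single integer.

Answer: 21

Derivation:
Step 1: +1 fires, +1 burnt (F count now 1)
Step 2: +2 fires, +1 burnt (F count now 2)
Step 3: +3 fires, +2 burnt (F count now 3)
Step 4: +3 fires, +3 burnt (F count now 3)
Step 5: +3 fires, +3 burnt (F count now 3)
Step 6: +3 fires, +3 burnt (F count now 3)
Step 7: +2 fires, +3 burnt (F count now 2)
Step 8: +2 fires, +2 burnt (F count now 2)
Step 9: +1 fires, +2 burnt (F count now 1)
Step 10: +1 fires, +1 burnt (F count now 1)
Step 11: +0 fires, +1 burnt (F count now 0)
Fire out after step 11
Initially T: 22, now '.': 29
Total burnt (originally-T cells now '.'): 21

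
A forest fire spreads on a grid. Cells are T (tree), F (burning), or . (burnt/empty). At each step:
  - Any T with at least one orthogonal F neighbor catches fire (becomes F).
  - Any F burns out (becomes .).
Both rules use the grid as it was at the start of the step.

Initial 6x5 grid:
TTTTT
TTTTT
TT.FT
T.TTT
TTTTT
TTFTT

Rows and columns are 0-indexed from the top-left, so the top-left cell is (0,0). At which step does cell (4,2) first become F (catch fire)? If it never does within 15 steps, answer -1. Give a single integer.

Step 1: cell (4,2)='F' (+6 fires, +2 burnt)
  -> target ignites at step 1
Step 2: cell (4,2)='.' (+9 fires, +6 burnt)
Step 3: cell (4,2)='.' (+5 fires, +9 burnt)
Step 4: cell (4,2)='.' (+4 fires, +5 burnt)
Step 5: cell (4,2)='.' (+2 fires, +4 burnt)
Step 6: cell (4,2)='.' (+0 fires, +2 burnt)
  fire out at step 6

1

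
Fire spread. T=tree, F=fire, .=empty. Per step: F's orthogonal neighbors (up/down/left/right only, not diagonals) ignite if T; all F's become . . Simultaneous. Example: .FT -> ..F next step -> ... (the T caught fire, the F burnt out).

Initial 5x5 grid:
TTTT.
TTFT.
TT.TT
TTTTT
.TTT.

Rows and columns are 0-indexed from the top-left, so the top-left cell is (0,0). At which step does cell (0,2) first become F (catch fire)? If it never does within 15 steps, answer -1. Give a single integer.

Step 1: cell (0,2)='F' (+3 fires, +1 burnt)
  -> target ignites at step 1
Step 2: cell (0,2)='.' (+5 fires, +3 burnt)
Step 3: cell (0,2)='.' (+5 fires, +5 burnt)
Step 4: cell (0,2)='.' (+5 fires, +5 burnt)
Step 5: cell (0,2)='.' (+1 fires, +5 burnt)
Step 6: cell (0,2)='.' (+0 fires, +1 burnt)
  fire out at step 6

1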